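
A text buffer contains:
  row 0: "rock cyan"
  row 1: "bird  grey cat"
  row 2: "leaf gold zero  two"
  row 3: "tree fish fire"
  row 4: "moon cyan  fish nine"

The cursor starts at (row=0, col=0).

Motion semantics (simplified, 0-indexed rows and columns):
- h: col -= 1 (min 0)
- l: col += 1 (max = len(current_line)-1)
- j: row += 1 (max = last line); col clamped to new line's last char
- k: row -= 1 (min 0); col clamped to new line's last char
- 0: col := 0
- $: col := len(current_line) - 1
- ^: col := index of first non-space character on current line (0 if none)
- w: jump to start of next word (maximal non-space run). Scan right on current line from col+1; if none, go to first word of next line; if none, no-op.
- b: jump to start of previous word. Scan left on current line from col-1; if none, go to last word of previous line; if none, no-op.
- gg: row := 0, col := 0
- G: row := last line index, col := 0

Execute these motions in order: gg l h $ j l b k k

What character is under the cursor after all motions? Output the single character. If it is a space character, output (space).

Answer: y

Derivation:
After 1 (gg): row=0 col=0 char='r'
After 2 (l): row=0 col=1 char='o'
After 3 (h): row=0 col=0 char='r'
After 4 ($): row=0 col=8 char='n'
After 5 (j): row=1 col=8 char='e'
After 6 (l): row=1 col=9 char='y'
After 7 (b): row=1 col=6 char='g'
After 8 (k): row=0 col=6 char='y'
After 9 (k): row=0 col=6 char='y'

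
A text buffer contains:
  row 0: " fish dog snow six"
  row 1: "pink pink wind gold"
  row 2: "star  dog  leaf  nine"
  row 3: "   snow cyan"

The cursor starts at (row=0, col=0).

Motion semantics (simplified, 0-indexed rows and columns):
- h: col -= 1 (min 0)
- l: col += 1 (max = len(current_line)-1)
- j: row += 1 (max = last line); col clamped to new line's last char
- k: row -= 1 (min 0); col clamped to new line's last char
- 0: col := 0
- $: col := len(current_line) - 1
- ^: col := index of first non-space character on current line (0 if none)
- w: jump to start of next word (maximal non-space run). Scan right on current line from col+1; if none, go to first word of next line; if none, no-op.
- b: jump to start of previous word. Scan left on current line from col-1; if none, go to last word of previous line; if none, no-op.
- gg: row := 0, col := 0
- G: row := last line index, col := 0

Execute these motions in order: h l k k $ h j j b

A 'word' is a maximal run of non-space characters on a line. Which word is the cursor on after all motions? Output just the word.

Answer: leaf

Derivation:
After 1 (h): row=0 col=0 char='_'
After 2 (l): row=0 col=1 char='f'
After 3 (k): row=0 col=1 char='f'
After 4 (k): row=0 col=1 char='f'
After 5 ($): row=0 col=17 char='x'
After 6 (h): row=0 col=16 char='i'
After 7 (j): row=1 col=16 char='o'
After 8 (j): row=2 col=16 char='_'
After 9 (b): row=2 col=11 char='l'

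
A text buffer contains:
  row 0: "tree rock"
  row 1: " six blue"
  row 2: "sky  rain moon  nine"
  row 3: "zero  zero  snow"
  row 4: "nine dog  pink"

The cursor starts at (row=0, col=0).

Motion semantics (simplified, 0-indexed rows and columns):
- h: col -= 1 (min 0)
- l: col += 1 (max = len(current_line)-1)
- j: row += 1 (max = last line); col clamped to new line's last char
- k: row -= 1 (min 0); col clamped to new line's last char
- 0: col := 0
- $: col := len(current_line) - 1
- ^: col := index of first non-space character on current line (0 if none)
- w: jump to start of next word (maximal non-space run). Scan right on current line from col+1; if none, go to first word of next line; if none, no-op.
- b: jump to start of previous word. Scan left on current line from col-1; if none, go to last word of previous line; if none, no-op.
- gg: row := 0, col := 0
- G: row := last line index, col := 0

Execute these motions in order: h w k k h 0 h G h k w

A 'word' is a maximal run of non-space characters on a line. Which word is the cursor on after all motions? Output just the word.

After 1 (h): row=0 col=0 char='t'
After 2 (w): row=0 col=5 char='r'
After 3 (k): row=0 col=5 char='r'
After 4 (k): row=0 col=5 char='r'
After 5 (h): row=0 col=4 char='_'
After 6 (0): row=0 col=0 char='t'
After 7 (h): row=0 col=0 char='t'
After 8 (G): row=4 col=0 char='n'
After 9 (h): row=4 col=0 char='n'
After 10 (k): row=3 col=0 char='z'
After 11 (w): row=3 col=6 char='z'

Answer: zero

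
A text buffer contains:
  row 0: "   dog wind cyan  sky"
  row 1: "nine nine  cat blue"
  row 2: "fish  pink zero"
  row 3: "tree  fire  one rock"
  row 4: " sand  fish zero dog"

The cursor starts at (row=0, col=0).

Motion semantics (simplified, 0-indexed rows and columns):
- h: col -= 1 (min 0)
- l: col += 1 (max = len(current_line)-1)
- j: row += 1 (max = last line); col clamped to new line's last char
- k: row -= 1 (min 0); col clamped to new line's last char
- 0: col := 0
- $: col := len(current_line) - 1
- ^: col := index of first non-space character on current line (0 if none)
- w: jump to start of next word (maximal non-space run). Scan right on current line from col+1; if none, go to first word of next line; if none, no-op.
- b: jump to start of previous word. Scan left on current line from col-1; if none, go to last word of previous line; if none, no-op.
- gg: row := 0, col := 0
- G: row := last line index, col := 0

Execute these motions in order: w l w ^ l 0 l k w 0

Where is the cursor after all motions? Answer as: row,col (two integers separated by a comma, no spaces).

After 1 (w): row=0 col=3 char='d'
After 2 (l): row=0 col=4 char='o'
After 3 (w): row=0 col=7 char='w'
After 4 (^): row=0 col=3 char='d'
After 5 (l): row=0 col=4 char='o'
After 6 (0): row=0 col=0 char='_'
After 7 (l): row=0 col=1 char='_'
After 8 (k): row=0 col=1 char='_'
After 9 (w): row=0 col=3 char='d'
After 10 (0): row=0 col=0 char='_'

Answer: 0,0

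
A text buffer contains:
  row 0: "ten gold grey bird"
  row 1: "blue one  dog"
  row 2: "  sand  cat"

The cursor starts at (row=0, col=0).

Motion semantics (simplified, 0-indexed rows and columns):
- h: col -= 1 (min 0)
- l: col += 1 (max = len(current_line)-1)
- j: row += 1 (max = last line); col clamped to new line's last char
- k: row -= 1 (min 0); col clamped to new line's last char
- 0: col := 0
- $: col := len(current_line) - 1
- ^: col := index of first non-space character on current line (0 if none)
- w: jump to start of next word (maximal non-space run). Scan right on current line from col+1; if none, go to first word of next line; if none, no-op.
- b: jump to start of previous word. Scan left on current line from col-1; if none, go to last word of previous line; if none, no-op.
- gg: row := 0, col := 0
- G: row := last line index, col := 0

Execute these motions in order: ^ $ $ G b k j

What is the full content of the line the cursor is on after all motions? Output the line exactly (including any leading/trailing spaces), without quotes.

After 1 (^): row=0 col=0 char='t'
After 2 ($): row=0 col=17 char='d'
After 3 ($): row=0 col=17 char='d'
After 4 (G): row=2 col=0 char='_'
After 5 (b): row=1 col=10 char='d'
After 6 (k): row=0 col=10 char='r'
After 7 (j): row=1 col=10 char='d'

Answer: blue one  dog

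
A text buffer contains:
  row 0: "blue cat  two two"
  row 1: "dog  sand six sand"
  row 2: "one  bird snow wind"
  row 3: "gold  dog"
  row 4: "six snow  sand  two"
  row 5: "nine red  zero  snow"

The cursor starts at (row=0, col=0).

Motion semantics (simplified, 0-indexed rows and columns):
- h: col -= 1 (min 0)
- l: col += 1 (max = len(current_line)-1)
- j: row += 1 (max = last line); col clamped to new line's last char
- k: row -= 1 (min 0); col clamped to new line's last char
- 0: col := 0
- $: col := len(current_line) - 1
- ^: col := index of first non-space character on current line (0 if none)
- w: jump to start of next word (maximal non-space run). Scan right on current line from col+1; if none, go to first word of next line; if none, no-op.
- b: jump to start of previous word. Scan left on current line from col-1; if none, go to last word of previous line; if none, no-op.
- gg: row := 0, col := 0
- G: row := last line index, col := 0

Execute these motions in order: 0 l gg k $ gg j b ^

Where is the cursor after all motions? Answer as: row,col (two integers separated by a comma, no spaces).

After 1 (0): row=0 col=0 char='b'
After 2 (l): row=0 col=1 char='l'
After 3 (gg): row=0 col=0 char='b'
After 4 (k): row=0 col=0 char='b'
After 5 ($): row=0 col=16 char='o'
After 6 (gg): row=0 col=0 char='b'
After 7 (j): row=1 col=0 char='d'
After 8 (b): row=0 col=14 char='t'
After 9 (^): row=0 col=0 char='b'

Answer: 0,0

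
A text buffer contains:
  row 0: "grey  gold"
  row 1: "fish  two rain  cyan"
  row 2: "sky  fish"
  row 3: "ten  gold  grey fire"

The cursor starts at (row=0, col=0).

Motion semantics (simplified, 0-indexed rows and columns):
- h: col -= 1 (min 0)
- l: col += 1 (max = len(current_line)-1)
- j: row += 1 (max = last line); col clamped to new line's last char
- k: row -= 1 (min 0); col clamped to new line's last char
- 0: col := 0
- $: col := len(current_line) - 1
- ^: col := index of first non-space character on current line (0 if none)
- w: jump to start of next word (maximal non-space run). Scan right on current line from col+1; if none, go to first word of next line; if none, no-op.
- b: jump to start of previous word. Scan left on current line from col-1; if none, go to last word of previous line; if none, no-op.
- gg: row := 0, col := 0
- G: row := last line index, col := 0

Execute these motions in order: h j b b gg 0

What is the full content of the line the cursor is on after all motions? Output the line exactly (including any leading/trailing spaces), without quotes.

Answer: grey  gold

Derivation:
After 1 (h): row=0 col=0 char='g'
After 2 (j): row=1 col=0 char='f'
After 3 (b): row=0 col=6 char='g'
After 4 (b): row=0 col=0 char='g'
After 5 (gg): row=0 col=0 char='g'
After 6 (0): row=0 col=0 char='g'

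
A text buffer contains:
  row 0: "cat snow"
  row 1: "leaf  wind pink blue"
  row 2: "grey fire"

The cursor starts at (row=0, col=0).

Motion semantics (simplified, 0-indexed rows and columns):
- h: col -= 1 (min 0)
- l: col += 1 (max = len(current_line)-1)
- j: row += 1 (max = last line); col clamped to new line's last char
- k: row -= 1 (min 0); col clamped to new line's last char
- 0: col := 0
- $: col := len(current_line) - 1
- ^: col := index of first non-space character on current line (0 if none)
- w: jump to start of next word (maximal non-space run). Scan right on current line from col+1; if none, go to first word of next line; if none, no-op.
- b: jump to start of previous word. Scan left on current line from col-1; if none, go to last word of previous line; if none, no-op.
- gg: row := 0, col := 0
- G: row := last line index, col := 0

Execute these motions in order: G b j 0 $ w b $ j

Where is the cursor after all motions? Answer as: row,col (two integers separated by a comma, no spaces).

Answer: 2,8

Derivation:
After 1 (G): row=2 col=0 char='g'
After 2 (b): row=1 col=16 char='b'
After 3 (j): row=2 col=8 char='e'
After 4 (0): row=2 col=0 char='g'
After 5 ($): row=2 col=8 char='e'
After 6 (w): row=2 col=8 char='e'
After 7 (b): row=2 col=5 char='f'
After 8 ($): row=2 col=8 char='e'
After 9 (j): row=2 col=8 char='e'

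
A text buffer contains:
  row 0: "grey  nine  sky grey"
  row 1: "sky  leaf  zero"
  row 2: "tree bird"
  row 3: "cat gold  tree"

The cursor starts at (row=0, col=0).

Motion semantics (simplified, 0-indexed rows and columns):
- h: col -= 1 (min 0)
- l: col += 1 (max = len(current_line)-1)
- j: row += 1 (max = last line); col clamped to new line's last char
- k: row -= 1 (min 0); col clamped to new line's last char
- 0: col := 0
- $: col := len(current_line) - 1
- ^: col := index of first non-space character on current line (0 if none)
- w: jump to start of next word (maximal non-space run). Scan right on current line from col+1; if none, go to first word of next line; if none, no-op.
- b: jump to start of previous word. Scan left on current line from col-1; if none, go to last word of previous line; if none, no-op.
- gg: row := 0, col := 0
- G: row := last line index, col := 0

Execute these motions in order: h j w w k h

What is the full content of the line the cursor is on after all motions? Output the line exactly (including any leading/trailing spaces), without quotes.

Answer: grey  nine  sky grey

Derivation:
After 1 (h): row=0 col=0 char='g'
After 2 (j): row=1 col=0 char='s'
After 3 (w): row=1 col=5 char='l'
After 4 (w): row=1 col=11 char='z'
After 5 (k): row=0 col=11 char='_'
After 6 (h): row=0 col=10 char='_'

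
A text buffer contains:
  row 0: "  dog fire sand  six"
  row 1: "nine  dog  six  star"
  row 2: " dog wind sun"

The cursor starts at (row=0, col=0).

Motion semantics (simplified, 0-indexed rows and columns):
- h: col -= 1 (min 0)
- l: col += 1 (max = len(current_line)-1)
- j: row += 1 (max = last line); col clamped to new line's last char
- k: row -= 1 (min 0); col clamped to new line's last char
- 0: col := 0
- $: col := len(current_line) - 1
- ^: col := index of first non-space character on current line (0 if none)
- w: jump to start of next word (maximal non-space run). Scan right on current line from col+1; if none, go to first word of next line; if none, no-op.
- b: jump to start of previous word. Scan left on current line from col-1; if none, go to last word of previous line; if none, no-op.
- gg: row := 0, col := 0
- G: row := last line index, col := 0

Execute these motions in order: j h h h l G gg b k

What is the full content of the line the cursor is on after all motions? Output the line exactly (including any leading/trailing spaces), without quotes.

After 1 (j): row=1 col=0 char='n'
After 2 (h): row=1 col=0 char='n'
After 3 (h): row=1 col=0 char='n'
After 4 (h): row=1 col=0 char='n'
After 5 (l): row=1 col=1 char='i'
After 6 (G): row=2 col=0 char='_'
After 7 (gg): row=0 col=0 char='_'
After 8 (b): row=0 col=0 char='_'
After 9 (k): row=0 col=0 char='_'

Answer:   dog fire sand  six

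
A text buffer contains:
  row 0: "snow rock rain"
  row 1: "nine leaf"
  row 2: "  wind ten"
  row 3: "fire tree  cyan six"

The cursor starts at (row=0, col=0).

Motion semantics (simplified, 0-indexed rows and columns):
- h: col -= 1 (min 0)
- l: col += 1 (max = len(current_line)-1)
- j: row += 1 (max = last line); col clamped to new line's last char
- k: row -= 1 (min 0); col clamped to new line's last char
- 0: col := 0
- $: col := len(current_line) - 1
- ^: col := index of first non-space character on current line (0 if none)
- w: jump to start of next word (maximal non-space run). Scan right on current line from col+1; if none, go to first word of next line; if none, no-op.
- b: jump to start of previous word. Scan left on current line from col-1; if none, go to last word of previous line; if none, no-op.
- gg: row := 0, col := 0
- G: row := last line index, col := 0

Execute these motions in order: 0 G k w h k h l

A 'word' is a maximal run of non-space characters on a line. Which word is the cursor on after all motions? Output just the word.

Answer: nine

Derivation:
After 1 (0): row=0 col=0 char='s'
After 2 (G): row=3 col=0 char='f'
After 3 (k): row=2 col=0 char='_'
After 4 (w): row=2 col=2 char='w'
After 5 (h): row=2 col=1 char='_'
After 6 (k): row=1 col=1 char='i'
After 7 (h): row=1 col=0 char='n'
After 8 (l): row=1 col=1 char='i'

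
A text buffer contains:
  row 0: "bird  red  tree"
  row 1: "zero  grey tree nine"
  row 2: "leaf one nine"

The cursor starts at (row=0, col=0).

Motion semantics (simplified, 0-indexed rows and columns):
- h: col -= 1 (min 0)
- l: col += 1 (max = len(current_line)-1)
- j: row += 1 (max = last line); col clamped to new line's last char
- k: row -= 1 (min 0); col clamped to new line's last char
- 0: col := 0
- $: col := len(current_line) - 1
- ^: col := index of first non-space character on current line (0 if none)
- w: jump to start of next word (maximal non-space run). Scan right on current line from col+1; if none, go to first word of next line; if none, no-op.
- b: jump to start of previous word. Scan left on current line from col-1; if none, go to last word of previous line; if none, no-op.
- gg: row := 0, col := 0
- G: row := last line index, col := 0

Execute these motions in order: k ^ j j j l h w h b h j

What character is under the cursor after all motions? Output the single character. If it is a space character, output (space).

After 1 (k): row=0 col=0 char='b'
After 2 (^): row=0 col=0 char='b'
After 3 (j): row=1 col=0 char='z'
After 4 (j): row=2 col=0 char='l'
After 5 (j): row=2 col=0 char='l'
After 6 (l): row=2 col=1 char='e'
After 7 (h): row=2 col=0 char='l'
After 8 (w): row=2 col=5 char='o'
After 9 (h): row=2 col=4 char='_'
After 10 (b): row=2 col=0 char='l'
After 11 (h): row=2 col=0 char='l'
After 12 (j): row=2 col=0 char='l'

Answer: l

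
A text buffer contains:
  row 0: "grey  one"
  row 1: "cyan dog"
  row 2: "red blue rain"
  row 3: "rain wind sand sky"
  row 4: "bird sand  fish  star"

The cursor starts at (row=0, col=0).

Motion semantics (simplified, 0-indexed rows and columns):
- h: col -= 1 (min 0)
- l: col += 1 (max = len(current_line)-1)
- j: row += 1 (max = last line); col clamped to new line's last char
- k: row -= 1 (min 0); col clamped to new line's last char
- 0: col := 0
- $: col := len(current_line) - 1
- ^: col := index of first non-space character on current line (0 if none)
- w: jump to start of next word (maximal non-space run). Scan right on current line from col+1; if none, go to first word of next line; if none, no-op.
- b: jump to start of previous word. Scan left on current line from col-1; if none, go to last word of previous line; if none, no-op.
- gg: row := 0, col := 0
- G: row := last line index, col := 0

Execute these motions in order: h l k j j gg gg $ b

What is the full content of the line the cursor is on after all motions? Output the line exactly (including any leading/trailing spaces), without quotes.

Answer: grey  one

Derivation:
After 1 (h): row=0 col=0 char='g'
After 2 (l): row=0 col=1 char='r'
After 3 (k): row=0 col=1 char='r'
After 4 (j): row=1 col=1 char='y'
After 5 (j): row=2 col=1 char='e'
After 6 (gg): row=0 col=0 char='g'
After 7 (gg): row=0 col=0 char='g'
After 8 ($): row=0 col=8 char='e'
After 9 (b): row=0 col=6 char='o'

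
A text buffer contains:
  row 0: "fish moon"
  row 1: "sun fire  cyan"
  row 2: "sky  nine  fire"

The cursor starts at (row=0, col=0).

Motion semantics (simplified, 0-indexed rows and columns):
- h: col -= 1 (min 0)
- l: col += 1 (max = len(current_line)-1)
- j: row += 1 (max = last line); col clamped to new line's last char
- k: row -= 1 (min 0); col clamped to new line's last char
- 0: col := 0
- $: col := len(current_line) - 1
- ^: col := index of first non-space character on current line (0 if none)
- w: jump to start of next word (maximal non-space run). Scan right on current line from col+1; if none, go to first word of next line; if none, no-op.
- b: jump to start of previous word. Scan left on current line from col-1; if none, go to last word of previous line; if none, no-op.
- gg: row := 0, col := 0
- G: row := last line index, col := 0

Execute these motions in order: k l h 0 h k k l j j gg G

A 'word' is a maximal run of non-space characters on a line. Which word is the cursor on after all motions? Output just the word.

Answer: sky

Derivation:
After 1 (k): row=0 col=0 char='f'
After 2 (l): row=0 col=1 char='i'
After 3 (h): row=0 col=0 char='f'
After 4 (0): row=0 col=0 char='f'
After 5 (h): row=0 col=0 char='f'
After 6 (k): row=0 col=0 char='f'
After 7 (k): row=0 col=0 char='f'
After 8 (l): row=0 col=1 char='i'
After 9 (j): row=1 col=1 char='u'
After 10 (j): row=2 col=1 char='k'
After 11 (gg): row=0 col=0 char='f'
After 12 (G): row=2 col=0 char='s'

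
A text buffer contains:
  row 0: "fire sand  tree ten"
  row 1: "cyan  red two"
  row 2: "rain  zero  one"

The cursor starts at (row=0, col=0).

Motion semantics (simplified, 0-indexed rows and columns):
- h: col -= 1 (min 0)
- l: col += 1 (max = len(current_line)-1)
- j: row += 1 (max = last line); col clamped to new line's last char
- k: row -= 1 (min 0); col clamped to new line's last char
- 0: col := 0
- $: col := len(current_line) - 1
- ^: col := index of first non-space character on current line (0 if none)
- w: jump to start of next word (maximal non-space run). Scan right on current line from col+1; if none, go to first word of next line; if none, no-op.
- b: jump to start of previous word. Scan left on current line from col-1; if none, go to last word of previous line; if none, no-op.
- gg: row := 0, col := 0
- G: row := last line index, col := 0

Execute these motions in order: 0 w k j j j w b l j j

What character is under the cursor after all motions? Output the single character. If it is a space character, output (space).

After 1 (0): row=0 col=0 char='f'
After 2 (w): row=0 col=5 char='s'
After 3 (k): row=0 col=5 char='s'
After 4 (j): row=1 col=5 char='_'
After 5 (j): row=2 col=5 char='_'
After 6 (j): row=2 col=5 char='_'
After 7 (w): row=2 col=6 char='z'
After 8 (b): row=2 col=0 char='r'
After 9 (l): row=2 col=1 char='a'
After 10 (j): row=2 col=1 char='a'
After 11 (j): row=2 col=1 char='a'

Answer: a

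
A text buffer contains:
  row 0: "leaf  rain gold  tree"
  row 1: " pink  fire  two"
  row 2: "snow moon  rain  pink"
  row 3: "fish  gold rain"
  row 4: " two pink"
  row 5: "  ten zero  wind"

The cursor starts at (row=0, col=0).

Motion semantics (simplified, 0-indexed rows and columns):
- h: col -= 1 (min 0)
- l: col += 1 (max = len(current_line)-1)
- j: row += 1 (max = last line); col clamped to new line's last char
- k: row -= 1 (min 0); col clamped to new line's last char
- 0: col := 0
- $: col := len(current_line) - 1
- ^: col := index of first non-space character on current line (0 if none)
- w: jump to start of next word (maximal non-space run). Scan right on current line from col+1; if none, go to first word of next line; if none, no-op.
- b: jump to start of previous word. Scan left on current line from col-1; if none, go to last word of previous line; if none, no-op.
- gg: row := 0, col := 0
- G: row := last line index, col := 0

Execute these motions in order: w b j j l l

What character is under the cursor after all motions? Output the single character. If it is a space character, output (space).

Answer: o

Derivation:
After 1 (w): row=0 col=6 char='r'
After 2 (b): row=0 col=0 char='l'
After 3 (j): row=1 col=0 char='_'
After 4 (j): row=2 col=0 char='s'
After 5 (l): row=2 col=1 char='n'
After 6 (l): row=2 col=2 char='o'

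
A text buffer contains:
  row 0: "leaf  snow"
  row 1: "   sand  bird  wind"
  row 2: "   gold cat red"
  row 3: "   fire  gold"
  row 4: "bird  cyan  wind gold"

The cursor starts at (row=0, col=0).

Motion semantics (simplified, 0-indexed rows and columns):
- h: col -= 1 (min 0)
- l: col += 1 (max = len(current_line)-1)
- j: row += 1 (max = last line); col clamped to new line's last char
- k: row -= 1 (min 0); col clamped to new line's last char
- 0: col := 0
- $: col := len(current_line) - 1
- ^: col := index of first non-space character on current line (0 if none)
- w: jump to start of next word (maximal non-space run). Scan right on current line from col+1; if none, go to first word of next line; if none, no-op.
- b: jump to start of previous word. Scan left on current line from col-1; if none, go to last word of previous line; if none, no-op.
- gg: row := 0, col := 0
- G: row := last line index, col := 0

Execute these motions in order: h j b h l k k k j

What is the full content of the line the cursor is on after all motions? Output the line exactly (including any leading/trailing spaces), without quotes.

Answer:    sand  bird  wind

Derivation:
After 1 (h): row=0 col=0 char='l'
After 2 (j): row=1 col=0 char='_'
After 3 (b): row=0 col=6 char='s'
After 4 (h): row=0 col=5 char='_'
After 5 (l): row=0 col=6 char='s'
After 6 (k): row=0 col=6 char='s'
After 7 (k): row=0 col=6 char='s'
After 8 (k): row=0 col=6 char='s'
After 9 (j): row=1 col=6 char='d'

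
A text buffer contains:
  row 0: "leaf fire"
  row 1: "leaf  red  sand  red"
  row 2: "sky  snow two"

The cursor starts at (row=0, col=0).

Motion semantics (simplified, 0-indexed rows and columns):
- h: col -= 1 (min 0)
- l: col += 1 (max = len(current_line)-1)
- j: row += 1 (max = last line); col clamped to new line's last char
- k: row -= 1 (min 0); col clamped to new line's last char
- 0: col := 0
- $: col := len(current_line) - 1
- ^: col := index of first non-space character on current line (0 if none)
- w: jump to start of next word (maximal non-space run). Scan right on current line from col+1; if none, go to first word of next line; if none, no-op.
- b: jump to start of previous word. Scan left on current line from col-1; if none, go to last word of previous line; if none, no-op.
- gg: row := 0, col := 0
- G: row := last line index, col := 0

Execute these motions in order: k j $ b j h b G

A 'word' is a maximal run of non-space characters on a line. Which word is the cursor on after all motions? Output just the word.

After 1 (k): row=0 col=0 char='l'
After 2 (j): row=1 col=0 char='l'
After 3 ($): row=1 col=19 char='d'
After 4 (b): row=1 col=17 char='r'
After 5 (j): row=2 col=12 char='o'
After 6 (h): row=2 col=11 char='w'
After 7 (b): row=2 col=10 char='t'
After 8 (G): row=2 col=0 char='s'

Answer: sky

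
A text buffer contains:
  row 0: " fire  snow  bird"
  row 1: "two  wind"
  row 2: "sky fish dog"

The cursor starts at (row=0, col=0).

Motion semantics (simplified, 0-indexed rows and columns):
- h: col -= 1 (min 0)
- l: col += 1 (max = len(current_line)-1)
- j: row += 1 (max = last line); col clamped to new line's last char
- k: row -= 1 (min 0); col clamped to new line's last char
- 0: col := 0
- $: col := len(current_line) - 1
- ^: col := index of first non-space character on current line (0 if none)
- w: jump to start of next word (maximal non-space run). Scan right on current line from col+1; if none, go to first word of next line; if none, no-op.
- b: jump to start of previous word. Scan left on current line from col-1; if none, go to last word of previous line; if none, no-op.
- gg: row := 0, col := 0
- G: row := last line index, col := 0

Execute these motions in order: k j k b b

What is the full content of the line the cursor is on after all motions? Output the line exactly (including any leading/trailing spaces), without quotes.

After 1 (k): row=0 col=0 char='_'
After 2 (j): row=1 col=0 char='t'
After 3 (k): row=0 col=0 char='_'
After 4 (b): row=0 col=0 char='_'
After 5 (b): row=0 col=0 char='_'

Answer:  fire  snow  bird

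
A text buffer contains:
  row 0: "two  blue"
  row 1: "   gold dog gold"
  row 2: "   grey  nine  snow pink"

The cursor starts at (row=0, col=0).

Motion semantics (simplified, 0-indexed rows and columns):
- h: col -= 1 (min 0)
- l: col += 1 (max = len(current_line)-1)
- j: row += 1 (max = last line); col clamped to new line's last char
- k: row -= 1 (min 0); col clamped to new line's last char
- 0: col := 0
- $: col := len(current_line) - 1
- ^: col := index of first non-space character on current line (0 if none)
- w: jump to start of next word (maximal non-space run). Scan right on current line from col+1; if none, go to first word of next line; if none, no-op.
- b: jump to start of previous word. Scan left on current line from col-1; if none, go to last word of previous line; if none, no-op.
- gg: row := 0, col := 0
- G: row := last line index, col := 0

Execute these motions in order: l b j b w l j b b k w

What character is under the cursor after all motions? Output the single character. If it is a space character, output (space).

Answer: g

Derivation:
After 1 (l): row=0 col=1 char='w'
After 2 (b): row=0 col=0 char='t'
After 3 (j): row=1 col=0 char='_'
After 4 (b): row=0 col=5 char='b'
After 5 (w): row=1 col=3 char='g'
After 6 (l): row=1 col=4 char='o'
After 7 (j): row=2 col=4 char='r'
After 8 (b): row=2 col=3 char='g'
After 9 (b): row=1 col=12 char='g'
After 10 (k): row=0 col=8 char='e'
After 11 (w): row=1 col=3 char='g'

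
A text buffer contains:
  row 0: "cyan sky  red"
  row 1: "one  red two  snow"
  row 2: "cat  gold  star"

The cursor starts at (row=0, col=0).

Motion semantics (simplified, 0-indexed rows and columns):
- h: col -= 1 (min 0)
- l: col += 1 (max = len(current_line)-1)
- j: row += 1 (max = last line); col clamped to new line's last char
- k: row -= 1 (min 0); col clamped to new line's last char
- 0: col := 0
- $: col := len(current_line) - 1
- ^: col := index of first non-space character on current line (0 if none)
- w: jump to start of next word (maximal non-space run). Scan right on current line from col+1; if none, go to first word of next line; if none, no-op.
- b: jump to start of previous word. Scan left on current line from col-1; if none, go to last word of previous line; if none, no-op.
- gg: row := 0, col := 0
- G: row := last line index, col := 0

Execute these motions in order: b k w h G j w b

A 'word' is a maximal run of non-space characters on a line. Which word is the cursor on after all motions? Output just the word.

Answer: cat

Derivation:
After 1 (b): row=0 col=0 char='c'
After 2 (k): row=0 col=0 char='c'
After 3 (w): row=0 col=5 char='s'
After 4 (h): row=0 col=4 char='_'
After 5 (G): row=2 col=0 char='c'
After 6 (j): row=2 col=0 char='c'
After 7 (w): row=2 col=5 char='g'
After 8 (b): row=2 col=0 char='c'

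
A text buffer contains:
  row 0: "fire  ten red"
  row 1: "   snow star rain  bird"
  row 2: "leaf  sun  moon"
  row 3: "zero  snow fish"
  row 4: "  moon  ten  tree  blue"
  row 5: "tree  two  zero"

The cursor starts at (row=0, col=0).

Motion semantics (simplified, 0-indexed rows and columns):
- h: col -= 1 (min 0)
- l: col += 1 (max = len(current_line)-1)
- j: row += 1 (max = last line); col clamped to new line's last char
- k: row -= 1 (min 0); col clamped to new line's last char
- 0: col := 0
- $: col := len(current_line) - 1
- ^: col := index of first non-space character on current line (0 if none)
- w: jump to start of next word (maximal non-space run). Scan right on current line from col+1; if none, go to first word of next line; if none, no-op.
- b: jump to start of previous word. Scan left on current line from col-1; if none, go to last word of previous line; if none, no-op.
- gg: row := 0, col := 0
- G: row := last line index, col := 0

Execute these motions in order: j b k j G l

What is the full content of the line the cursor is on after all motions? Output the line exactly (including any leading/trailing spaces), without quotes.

Answer: tree  two  zero

Derivation:
After 1 (j): row=1 col=0 char='_'
After 2 (b): row=0 col=10 char='r'
After 3 (k): row=0 col=10 char='r'
After 4 (j): row=1 col=10 char='a'
After 5 (G): row=5 col=0 char='t'
After 6 (l): row=5 col=1 char='r'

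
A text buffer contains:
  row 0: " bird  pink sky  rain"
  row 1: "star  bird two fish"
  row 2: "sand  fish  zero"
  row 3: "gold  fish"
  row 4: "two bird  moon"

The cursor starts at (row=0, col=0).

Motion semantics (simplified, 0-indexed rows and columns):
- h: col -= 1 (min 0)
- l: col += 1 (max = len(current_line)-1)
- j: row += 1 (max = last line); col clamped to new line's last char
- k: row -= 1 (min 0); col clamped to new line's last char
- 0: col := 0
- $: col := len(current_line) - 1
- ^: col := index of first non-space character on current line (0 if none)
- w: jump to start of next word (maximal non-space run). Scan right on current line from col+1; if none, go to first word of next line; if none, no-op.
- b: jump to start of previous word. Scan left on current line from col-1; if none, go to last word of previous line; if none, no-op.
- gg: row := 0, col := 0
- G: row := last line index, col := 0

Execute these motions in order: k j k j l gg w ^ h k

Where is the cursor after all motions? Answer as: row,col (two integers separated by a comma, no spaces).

Answer: 0,0

Derivation:
After 1 (k): row=0 col=0 char='_'
After 2 (j): row=1 col=0 char='s'
After 3 (k): row=0 col=0 char='_'
After 4 (j): row=1 col=0 char='s'
After 5 (l): row=1 col=1 char='t'
After 6 (gg): row=0 col=0 char='_'
After 7 (w): row=0 col=1 char='b'
After 8 (^): row=0 col=1 char='b'
After 9 (h): row=0 col=0 char='_'
After 10 (k): row=0 col=0 char='_'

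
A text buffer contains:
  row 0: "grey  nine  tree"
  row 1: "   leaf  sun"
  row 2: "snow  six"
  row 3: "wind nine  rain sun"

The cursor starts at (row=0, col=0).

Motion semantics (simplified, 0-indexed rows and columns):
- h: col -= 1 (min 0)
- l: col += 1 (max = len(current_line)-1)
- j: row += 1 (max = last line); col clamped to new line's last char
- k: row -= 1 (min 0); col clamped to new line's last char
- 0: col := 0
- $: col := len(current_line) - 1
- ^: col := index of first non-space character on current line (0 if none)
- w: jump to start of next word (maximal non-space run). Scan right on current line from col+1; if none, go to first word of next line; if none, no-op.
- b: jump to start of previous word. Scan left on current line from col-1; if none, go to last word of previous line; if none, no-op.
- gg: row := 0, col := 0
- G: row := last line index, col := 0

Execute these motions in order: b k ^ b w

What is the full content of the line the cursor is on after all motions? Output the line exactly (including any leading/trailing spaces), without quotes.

After 1 (b): row=0 col=0 char='g'
After 2 (k): row=0 col=0 char='g'
After 3 (^): row=0 col=0 char='g'
After 4 (b): row=0 col=0 char='g'
After 5 (w): row=0 col=6 char='n'

Answer: grey  nine  tree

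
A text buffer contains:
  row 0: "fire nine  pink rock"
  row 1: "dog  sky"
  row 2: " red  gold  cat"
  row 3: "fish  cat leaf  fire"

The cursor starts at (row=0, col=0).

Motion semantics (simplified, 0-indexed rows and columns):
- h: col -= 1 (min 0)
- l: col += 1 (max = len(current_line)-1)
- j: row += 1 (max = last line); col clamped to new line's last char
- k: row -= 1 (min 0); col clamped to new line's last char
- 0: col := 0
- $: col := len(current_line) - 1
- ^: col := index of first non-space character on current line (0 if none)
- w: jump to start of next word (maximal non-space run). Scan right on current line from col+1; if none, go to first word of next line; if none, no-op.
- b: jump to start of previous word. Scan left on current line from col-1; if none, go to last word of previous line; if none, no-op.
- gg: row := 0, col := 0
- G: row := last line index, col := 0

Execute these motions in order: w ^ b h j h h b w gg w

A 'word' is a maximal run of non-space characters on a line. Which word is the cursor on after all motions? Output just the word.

After 1 (w): row=0 col=5 char='n'
After 2 (^): row=0 col=0 char='f'
After 3 (b): row=0 col=0 char='f'
After 4 (h): row=0 col=0 char='f'
After 5 (j): row=1 col=0 char='d'
After 6 (h): row=1 col=0 char='d'
After 7 (h): row=1 col=0 char='d'
After 8 (b): row=0 col=16 char='r'
After 9 (w): row=1 col=0 char='d'
After 10 (gg): row=0 col=0 char='f'
After 11 (w): row=0 col=5 char='n'

Answer: nine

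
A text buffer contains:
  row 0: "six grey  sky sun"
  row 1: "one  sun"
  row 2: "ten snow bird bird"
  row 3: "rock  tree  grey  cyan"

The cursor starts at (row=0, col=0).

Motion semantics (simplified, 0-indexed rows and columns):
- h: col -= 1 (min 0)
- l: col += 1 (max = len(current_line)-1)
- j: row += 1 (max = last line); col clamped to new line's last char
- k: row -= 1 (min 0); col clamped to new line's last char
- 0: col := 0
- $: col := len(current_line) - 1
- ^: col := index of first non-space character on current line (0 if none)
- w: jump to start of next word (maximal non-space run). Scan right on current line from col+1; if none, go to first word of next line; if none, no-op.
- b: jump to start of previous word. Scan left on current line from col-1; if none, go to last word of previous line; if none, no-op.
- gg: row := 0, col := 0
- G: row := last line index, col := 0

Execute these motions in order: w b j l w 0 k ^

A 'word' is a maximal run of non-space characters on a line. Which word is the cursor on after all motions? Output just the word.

After 1 (w): row=0 col=4 char='g'
After 2 (b): row=0 col=0 char='s'
After 3 (j): row=1 col=0 char='o'
After 4 (l): row=1 col=1 char='n'
After 5 (w): row=1 col=5 char='s'
After 6 (0): row=1 col=0 char='o'
After 7 (k): row=0 col=0 char='s'
After 8 (^): row=0 col=0 char='s'

Answer: six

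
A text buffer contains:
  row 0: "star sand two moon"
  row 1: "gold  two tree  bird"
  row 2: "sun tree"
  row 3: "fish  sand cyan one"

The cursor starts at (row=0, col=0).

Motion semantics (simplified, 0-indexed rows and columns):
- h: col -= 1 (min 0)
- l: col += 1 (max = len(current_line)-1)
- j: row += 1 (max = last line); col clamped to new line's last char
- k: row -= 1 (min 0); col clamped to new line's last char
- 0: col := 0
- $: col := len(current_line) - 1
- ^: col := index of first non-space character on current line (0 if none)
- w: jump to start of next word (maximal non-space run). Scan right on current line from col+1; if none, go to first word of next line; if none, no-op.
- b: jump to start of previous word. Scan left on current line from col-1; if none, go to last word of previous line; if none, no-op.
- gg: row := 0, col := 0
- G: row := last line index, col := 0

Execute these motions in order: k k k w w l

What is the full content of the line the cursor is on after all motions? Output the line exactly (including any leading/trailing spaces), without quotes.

After 1 (k): row=0 col=0 char='s'
After 2 (k): row=0 col=0 char='s'
After 3 (k): row=0 col=0 char='s'
After 4 (w): row=0 col=5 char='s'
After 5 (w): row=0 col=10 char='t'
After 6 (l): row=0 col=11 char='w'

Answer: star sand two moon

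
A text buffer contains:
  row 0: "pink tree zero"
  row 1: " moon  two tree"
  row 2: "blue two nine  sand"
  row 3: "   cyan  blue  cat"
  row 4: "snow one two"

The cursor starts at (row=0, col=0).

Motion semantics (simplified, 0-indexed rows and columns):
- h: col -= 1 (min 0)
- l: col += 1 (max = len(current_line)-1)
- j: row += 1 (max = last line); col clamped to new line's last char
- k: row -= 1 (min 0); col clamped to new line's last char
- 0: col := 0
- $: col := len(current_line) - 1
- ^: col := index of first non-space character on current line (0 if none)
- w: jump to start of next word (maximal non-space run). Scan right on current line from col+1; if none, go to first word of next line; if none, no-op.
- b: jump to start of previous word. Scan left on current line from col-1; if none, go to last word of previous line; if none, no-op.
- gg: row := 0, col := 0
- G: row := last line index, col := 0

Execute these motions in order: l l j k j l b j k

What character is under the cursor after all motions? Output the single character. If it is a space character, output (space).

After 1 (l): row=0 col=1 char='i'
After 2 (l): row=0 col=2 char='n'
After 3 (j): row=1 col=2 char='o'
After 4 (k): row=0 col=2 char='n'
After 5 (j): row=1 col=2 char='o'
After 6 (l): row=1 col=3 char='o'
After 7 (b): row=1 col=1 char='m'
After 8 (j): row=2 col=1 char='l'
After 9 (k): row=1 col=1 char='m'

Answer: m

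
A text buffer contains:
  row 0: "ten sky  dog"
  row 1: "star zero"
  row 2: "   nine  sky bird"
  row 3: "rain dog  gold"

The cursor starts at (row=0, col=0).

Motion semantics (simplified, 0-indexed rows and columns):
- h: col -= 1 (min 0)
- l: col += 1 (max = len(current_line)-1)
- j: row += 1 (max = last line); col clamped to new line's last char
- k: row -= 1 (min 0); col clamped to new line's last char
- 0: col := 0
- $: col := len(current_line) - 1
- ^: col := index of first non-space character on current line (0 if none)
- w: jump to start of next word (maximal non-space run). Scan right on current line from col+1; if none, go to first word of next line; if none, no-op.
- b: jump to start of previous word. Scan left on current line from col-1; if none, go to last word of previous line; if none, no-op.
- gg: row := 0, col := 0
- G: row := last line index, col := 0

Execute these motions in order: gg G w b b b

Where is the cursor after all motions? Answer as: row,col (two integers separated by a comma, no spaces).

After 1 (gg): row=0 col=0 char='t'
After 2 (G): row=3 col=0 char='r'
After 3 (w): row=3 col=5 char='d'
After 4 (b): row=3 col=0 char='r'
After 5 (b): row=2 col=13 char='b'
After 6 (b): row=2 col=9 char='s'

Answer: 2,9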